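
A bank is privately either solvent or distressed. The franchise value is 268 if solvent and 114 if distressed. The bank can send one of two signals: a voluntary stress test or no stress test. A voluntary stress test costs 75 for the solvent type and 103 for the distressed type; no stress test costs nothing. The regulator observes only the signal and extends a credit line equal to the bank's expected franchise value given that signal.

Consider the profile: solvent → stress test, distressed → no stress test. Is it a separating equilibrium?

No

If types separate, stress test earns payment 268 and no stress test earns 114.
Solvent: stress test gives 268 − 75 = 193; no stress test gives 114 − 0 = 114. No deviation. ✓
Distressed: no stress test gives 114 − 0 = 114; stress test gives 268 − 103 = 165. Would deviate. ✗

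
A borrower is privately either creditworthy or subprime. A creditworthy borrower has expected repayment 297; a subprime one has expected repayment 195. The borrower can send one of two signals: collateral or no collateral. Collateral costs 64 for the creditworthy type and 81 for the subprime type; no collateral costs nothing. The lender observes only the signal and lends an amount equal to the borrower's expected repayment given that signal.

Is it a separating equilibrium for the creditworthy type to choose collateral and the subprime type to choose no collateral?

No

If types separate, collateral earns payment 297 and no collateral earns 195.
Creditworthy: collateral gives 297 − 64 = 233; no collateral gives 195 − 0 = 195. No deviation. ✓
Subprime: no collateral gives 195 − 0 = 195; collateral gives 297 − 81 = 216. Would deviate. ✗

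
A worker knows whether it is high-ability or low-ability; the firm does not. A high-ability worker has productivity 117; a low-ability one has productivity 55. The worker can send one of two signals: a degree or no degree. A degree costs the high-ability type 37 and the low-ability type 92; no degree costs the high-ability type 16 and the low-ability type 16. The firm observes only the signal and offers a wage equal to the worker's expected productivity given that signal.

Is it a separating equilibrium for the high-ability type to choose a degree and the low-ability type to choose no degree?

Under separation the firm infers type exactly: degree → high-ability (pays 117), no degree → low-ability (pays 55).
High-ability: degree gives 117 − 37 = 80; no degree gives 55 − 16 = 39. No deviation. ✓
Low-ability: no degree gives 55 − 16 = 39; degree gives 117 − 92 = 25. No deviation. ✓
Both incentive constraints hold.

Yes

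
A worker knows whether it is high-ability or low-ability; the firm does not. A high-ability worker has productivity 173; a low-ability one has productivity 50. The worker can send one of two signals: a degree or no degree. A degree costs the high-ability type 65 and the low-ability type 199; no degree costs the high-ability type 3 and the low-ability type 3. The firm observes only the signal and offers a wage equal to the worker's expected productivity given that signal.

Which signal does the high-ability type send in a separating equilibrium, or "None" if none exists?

Try high-ability → degree, low-ability → no degree:
  If types separate, degree earns payment 173 and no degree earns 50.
  High-ability: degree gives 173 − 65 = 108; no degree gives 50 − 3 = 47. No deviation. ✓
  Low-ability: no degree gives 50 − 3 = 47; degree gives 173 − 199 = -26. No deviation. ✓
Both hold — the high-ability type sends degree.

degree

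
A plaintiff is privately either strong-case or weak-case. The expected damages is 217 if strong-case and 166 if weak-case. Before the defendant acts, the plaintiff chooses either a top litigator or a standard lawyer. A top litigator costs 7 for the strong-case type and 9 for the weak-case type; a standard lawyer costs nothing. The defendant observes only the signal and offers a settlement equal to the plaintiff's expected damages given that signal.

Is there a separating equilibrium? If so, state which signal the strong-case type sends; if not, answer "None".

Try strong-case → top litigator, weak-case → standard lawyer:
  If types separate, top litigator earns payment 217 and standard lawyer earns 166.
  Strong-case: top litigator gives 217 − 7 = 210; standard lawyer gives 166 − 0 = 166. No deviation. ✓
  Weak-case: standard lawyer gives 166 − 0 = 166; top litigator gives 217 − 9 = 208. Would deviate. ✗
Try strong-case → standard lawyer, weak-case → top litigator:
  If types separate, standard lawyer earns payment 217 and top litigator earns 166.
  Strong-case: standard lawyer gives 217 − 0 = 217; top litigator gives 166 − 7 = 159. No deviation. ✓
  Weak-case: top litigator gives 166 − 9 = 157; standard lawyer gives 217 − 0 = 217. Would deviate. ✗
Neither assignment is incentive-compatible.

None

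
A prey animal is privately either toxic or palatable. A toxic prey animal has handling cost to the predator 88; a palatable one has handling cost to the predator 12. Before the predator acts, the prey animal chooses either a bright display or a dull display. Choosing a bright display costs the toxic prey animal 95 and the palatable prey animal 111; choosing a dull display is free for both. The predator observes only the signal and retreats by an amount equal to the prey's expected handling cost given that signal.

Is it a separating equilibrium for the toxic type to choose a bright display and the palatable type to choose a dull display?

Under separation the predator infers type exactly: bright display → toxic (pays 88), dull display → palatable (pays 12).
Toxic: bright display gives 88 − 95 = -7; dull display gives 12 − 0 = 12. Would deviate. ✗
Palatable: dull display gives 12 − 0 = 12; bright display gives 88 − 111 = -23. No deviation. ✓

No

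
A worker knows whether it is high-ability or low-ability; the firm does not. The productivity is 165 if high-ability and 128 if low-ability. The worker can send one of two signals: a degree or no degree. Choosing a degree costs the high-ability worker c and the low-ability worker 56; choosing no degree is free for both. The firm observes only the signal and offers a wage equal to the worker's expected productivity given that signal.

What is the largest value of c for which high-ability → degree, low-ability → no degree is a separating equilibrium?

37

Under separation: degree → high-ability (pays 165); no degree → low-ability (pays 128).
Low-ability: 128 − 0 = 128 ≥ 165 − 56 = 109. Holds regardless of c. ✓
High-ability: 165 − c ≥ 128 − 0, so c ≤ 165 − 128 = 37.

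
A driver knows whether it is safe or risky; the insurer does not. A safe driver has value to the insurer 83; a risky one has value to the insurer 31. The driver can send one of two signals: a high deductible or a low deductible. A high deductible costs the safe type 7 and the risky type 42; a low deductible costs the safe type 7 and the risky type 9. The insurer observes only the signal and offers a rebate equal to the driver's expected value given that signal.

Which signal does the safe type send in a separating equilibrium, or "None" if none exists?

None

Try safe → high deductible, risky → low deductible:
  If types separate, high deductible earns payment 83 and low deductible earns 31.
  Safe: high deductible gives 83 − 7 = 76; low deductible gives 31 − 7 = 24. No deviation. ✓
  Risky: low deductible gives 31 − 9 = 22; high deductible gives 83 − 42 = 41. Would deviate. ✗
Try safe → low deductible, risky → high deductible:
  If types separate, low deductible earns payment 83 and high deductible earns 31.
  Safe: low deductible gives 83 − 7 = 76; high deductible gives 31 − 7 = 24. No deviation. ✓
  Risky: high deductible gives 31 − 42 = -11; low deductible gives 83 − 9 = 74. Would deviate. ✗
Neither assignment is incentive-compatible.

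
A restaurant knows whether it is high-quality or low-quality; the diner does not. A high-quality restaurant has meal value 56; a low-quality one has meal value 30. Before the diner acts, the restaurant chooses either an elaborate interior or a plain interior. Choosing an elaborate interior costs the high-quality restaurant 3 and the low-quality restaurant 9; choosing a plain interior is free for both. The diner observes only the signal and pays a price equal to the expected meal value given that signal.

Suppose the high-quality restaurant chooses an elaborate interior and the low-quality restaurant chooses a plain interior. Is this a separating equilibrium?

No

Under separation the diner infers type exactly: elaborate interior → high-quality (pays 56), plain interior → low-quality (pays 30).
High-quality: elaborate interior gives 56 − 3 = 53; plain interior gives 30 − 0 = 30. No deviation. ✓
Low-quality: plain interior gives 30 − 0 = 30; elaborate interior gives 56 − 9 = 47. Would deviate. ✗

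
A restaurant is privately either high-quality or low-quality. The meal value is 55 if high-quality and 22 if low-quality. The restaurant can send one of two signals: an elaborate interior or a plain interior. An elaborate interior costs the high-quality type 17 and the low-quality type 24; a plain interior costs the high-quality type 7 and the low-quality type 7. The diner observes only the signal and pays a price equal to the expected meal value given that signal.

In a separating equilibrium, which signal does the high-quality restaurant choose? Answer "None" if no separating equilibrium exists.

Try high-quality → elaborate interior, low-quality → plain interior:
  Under separation the diner infers type exactly: elaborate interior → high-quality (pays 55), plain interior → low-quality (pays 22).
  High-quality: elaborate interior gives 55 − 17 = 38; plain interior gives 22 − 7 = 15. No deviation. ✓
  Low-quality: plain interior gives 22 − 7 = 15; elaborate interior gives 55 − 24 = 31. Would deviate. ✗
Try high-quality → plain interior, low-quality → elaborate interior:
  Under separation the diner infers type exactly: plain interior → high-quality (pays 55), elaborate interior → low-quality (pays 22).
  High-quality: plain interior gives 55 − 7 = 48; elaborate interior gives 22 − 17 = 5. No deviation. ✓
  Low-quality: elaborate interior gives 22 − 24 = -2; plain interior gives 55 − 7 = 48. Would deviate. ✗
Neither assignment is incentive-compatible.

None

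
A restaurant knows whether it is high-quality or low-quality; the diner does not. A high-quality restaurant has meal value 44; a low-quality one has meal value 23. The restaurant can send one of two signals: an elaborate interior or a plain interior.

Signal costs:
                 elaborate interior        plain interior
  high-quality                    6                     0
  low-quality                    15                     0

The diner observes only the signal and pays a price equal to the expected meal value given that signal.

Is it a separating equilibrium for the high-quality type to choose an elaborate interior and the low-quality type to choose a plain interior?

No

If types separate, elaborate interior earns payment 44 and plain interior earns 23.
High-quality: elaborate interior gives 44 − 6 = 38; plain interior gives 23 − 0 = 23. No deviation. ✓
Low-quality: plain interior gives 23 − 0 = 23; elaborate interior gives 44 − 15 = 29. Would deviate. ✗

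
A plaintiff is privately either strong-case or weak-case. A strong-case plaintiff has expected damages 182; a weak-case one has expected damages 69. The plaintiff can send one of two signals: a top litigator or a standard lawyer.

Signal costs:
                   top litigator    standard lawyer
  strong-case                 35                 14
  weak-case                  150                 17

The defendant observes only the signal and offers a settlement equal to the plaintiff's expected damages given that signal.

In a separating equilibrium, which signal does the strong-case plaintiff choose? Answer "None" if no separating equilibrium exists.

top litigator

Try strong-case → top litigator, weak-case → standard lawyer:
  If types separate, top litigator earns payment 182 and standard lawyer earns 69.
  Strong-case: top litigator gives 182 − 35 = 147; standard lawyer gives 69 − 14 = 55. No deviation. ✓
  Weak-case: standard lawyer gives 69 − 17 = 52; top litigator gives 182 − 150 = 32. No deviation. ✓
Both hold — the strong-case type sends top litigator.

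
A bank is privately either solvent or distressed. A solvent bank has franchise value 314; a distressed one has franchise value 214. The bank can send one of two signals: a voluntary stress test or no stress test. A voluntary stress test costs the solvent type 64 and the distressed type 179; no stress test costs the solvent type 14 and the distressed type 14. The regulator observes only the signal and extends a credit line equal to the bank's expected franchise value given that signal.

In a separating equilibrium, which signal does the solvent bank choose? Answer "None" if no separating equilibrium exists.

Try solvent → stress test, distressed → no stress test:
  Under separation the regulator infers type exactly: stress test → solvent (pays 314), no stress test → distressed (pays 214).
  Solvent: stress test gives 314 − 64 = 250; no stress test gives 214 − 14 = 200. No deviation. ✓
  Distressed: no stress test gives 214 − 14 = 200; stress test gives 314 − 179 = 135. No deviation. ✓
Both hold — the solvent type sends stress test.

stress test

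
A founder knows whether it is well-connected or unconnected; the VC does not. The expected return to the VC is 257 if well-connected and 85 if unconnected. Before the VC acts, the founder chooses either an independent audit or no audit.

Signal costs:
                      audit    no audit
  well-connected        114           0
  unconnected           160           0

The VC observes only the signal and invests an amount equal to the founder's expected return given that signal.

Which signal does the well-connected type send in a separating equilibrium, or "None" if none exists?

None

Try well-connected → audit, unconnected → no audit:
  Under separation the VC infers type exactly: audit → well-connected (pays 257), no audit → unconnected (pays 85).
  Well-connected: audit gives 257 − 114 = 143; no audit gives 85 − 0 = 85. No deviation. ✓
  Unconnected: no audit gives 85 − 0 = 85; audit gives 257 − 160 = 97. Would deviate. ✗
Try well-connected → no audit, unconnected → audit:
  Under separation the VC infers type exactly: no audit → well-connected (pays 257), audit → unconnected (pays 85).
  Well-connected: no audit gives 257 − 0 = 257; audit gives 85 − 114 = -29. No deviation. ✓
  Unconnected: audit gives 85 − 160 = -75; no audit gives 257 − 0 = 257. Would deviate. ✗
Neither assignment is incentive-compatible.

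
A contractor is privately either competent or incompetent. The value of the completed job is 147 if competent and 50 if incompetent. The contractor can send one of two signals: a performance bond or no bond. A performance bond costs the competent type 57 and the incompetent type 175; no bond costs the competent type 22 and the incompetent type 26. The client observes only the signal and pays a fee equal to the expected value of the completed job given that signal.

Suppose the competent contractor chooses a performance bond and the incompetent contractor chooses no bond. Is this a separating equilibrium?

Yes

Under separation the client infers type exactly: bond → competent (pays 147), no bond → incompetent (pays 50).
Competent: bond gives 147 − 57 = 90; no bond gives 50 − 22 = 28. No deviation. ✓
Incompetent: no bond gives 50 − 26 = 24; bond gives 147 − 175 = -28. No deviation. ✓
Both incentive constraints hold.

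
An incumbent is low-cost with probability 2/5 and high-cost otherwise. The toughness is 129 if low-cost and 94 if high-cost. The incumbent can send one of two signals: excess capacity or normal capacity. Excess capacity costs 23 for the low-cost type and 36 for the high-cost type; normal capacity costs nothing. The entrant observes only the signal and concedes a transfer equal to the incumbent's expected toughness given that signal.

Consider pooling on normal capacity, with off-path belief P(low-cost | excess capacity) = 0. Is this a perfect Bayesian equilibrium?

At the pooled signal (normal capacity) the entrant holds the prior 2/5 and pays 2/5·129 + 3/5·94 = 108. Off-path (excess capacity) belief 0 gives 0·129 + 1·94 = 94.
Low-cost: normal capacity gives 108 − 0 = 108; excess capacity gives 94 − 23 = 71. Stays. ✓
High-cost: normal capacity gives 108 − 0 = 108; excess capacity gives 94 − 36 = 58. Stays. ✓

Yes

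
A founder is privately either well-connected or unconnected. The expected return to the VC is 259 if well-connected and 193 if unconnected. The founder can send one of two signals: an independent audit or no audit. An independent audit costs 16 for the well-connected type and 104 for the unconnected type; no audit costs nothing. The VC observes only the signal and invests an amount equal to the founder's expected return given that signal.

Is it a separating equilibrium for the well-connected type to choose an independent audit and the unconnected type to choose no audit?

Yes

If types separate, audit earns payment 259 and no audit earns 193.
Well-connected: audit gives 259 − 16 = 243; no audit gives 193 − 0 = 193. No deviation. ✓
Unconnected: no audit gives 193 − 0 = 193; audit gives 259 − 104 = 155. No deviation. ✓
Neither type gains from mimicking the other.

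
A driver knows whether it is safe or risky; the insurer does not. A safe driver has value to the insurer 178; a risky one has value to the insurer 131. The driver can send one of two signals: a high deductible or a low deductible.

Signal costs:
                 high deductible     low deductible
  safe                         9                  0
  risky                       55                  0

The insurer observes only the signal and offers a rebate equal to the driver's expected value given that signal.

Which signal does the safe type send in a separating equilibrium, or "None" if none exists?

Try safe → high deductible, risky → low deductible:
  Under separation the insurer infers type exactly: high deductible → safe (pays 178), low deductible → risky (pays 131).
  Safe: high deductible gives 178 − 9 = 169; low deductible gives 131 − 0 = 131. No deviation. ✓
  Risky: low deductible gives 131 − 0 = 131; high deductible gives 178 − 55 = 123. No deviation. ✓
Both hold — the safe type sends high deductible.

high deductible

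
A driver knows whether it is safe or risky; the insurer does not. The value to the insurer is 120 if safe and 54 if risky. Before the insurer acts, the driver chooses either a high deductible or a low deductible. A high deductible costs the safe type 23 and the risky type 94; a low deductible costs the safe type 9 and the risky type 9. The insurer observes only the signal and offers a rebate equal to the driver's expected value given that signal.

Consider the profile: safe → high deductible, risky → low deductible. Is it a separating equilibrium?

Yes

Under separation the insurer infers type exactly: high deductible → safe (pays 120), low deductible → risky (pays 54).
Safe: high deductible gives 120 − 23 = 97; low deductible gives 54 − 9 = 45. No deviation. ✓
Risky: low deductible gives 54 − 9 = 45; high deductible gives 120 − 94 = 26. No deviation. ✓
Both incentive constraints hold.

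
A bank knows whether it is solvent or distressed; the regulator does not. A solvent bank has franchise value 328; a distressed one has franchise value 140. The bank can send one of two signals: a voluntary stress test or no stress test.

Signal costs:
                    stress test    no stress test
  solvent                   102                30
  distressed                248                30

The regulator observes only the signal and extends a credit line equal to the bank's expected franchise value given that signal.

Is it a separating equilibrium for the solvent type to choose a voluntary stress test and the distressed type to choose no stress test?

If types separate, stress test earns payment 328 and no stress test earns 140.
Solvent: stress test gives 328 − 102 = 226; no stress test gives 140 − 30 = 110. No deviation. ✓
Distressed: no stress test gives 140 − 30 = 110; stress test gives 328 − 248 = 80. No deviation. ✓
Both incentive constraints hold.

Yes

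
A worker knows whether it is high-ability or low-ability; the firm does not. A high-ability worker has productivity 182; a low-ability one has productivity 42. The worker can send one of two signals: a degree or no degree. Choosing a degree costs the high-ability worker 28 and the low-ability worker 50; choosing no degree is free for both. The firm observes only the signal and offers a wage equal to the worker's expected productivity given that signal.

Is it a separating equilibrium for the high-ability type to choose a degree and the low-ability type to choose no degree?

Under separation the firm infers type exactly: degree → high-ability (pays 182), no degree → low-ability (pays 42).
High-ability: degree gives 182 − 28 = 154; no degree gives 42 − 0 = 42. No deviation. ✓
Low-ability: no degree gives 42 − 0 = 42; degree gives 182 − 50 = 132. Would deviate. ✗

No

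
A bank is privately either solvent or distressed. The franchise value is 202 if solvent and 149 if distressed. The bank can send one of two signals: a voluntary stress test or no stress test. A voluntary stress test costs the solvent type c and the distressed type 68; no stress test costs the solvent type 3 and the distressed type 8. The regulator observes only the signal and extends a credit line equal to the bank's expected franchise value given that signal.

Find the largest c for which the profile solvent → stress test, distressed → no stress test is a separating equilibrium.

Under separation: stress test → solvent (pays 202); no stress test → distressed (pays 149).
Distressed: 149 − 8 = 141 ≥ 202 − 68 = 134. Holds regardless of c. ✓
Solvent: 202 − c ≥ 149 − 3, so c ≤ 202 − 146 = 56.

56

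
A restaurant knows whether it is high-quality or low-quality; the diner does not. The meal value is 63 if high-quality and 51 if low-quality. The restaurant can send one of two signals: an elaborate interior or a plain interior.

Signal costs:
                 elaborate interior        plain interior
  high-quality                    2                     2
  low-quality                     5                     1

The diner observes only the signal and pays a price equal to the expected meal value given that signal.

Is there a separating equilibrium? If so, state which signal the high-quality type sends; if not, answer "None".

Try high-quality → elaborate interior, low-quality → plain interior:
  Under separation the diner infers type exactly: elaborate interior → high-quality (pays 63), plain interior → low-quality (pays 51).
  High-quality: elaborate interior gives 63 − 2 = 61; plain interior gives 51 − 2 = 49. No deviation. ✓
  Low-quality: plain interior gives 51 − 1 = 50; elaborate interior gives 63 − 5 = 58. Would deviate. ✗
Try high-quality → plain interior, low-quality → elaborate interior:
  Under separation the diner infers type exactly: plain interior → high-quality (pays 63), elaborate interior → low-quality (pays 51).
  High-quality: plain interior gives 63 − 2 = 61; elaborate interior gives 51 − 2 = 49. No deviation. ✓
  Low-quality: elaborate interior gives 51 − 5 = 46; plain interior gives 63 − 1 = 62. Would deviate. ✗
Neither assignment is incentive-compatible.

None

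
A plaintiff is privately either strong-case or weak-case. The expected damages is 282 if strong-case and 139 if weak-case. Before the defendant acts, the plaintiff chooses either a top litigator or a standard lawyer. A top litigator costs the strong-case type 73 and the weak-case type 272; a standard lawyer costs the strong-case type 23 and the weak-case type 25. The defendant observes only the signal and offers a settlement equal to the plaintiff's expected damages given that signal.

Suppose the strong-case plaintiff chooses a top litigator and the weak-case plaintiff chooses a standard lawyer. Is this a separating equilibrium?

Yes

If types separate, top litigator earns payment 282 and standard lawyer earns 139.
Strong-case: top litigator gives 282 − 73 = 209; standard lawyer gives 139 − 23 = 116. No deviation. ✓
Weak-case: standard lawyer gives 139 − 25 = 114; top litigator gives 282 − 272 = 10. No deviation. ✓
Neither type gains from mimicking the other.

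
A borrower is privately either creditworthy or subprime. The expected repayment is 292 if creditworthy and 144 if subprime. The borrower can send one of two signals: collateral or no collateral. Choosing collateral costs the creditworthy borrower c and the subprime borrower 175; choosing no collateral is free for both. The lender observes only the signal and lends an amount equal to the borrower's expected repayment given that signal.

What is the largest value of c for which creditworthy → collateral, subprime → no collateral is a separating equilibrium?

Under separation: collateral → creditworthy (pays 292); no collateral → subprime (pays 144).
Subprime: 144 − 0 = 144 ≥ 292 − 175 = 117. Holds regardless of c. ✓
Creditworthy: 292 − c ≥ 144 − 0, so c ≤ 292 − 144 = 148.

148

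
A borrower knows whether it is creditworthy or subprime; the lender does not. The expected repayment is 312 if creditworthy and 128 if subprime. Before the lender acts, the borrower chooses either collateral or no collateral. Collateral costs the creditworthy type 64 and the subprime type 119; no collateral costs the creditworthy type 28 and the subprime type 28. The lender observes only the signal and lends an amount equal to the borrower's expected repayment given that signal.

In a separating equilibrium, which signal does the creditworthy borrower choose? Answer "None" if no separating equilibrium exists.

None

Try creditworthy → collateral, subprime → no collateral:
  If types separate, collateral earns payment 312 and no collateral earns 128.
  Creditworthy: collateral gives 312 − 64 = 248; no collateral gives 128 − 28 = 100. No deviation. ✓
  Subprime: no collateral gives 128 − 28 = 100; collateral gives 312 − 119 = 193. Would deviate. ✗
Try creditworthy → no collateral, subprime → collateral:
  If types separate, no collateral earns payment 312 and collateral earns 128.
  Creditworthy: no collateral gives 312 − 28 = 284; collateral gives 128 − 64 = 64. No deviation. ✓
  Subprime: collateral gives 128 − 119 = 9; no collateral gives 312 − 28 = 284. Would deviate. ✗
Neither assignment is incentive-compatible.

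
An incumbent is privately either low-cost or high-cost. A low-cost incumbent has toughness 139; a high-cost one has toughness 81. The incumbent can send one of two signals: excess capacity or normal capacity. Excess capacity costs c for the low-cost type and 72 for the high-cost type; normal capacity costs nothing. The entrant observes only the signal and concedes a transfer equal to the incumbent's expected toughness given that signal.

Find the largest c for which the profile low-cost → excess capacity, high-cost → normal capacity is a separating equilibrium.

Under separation: excess capacity → low-cost (pays 139); normal capacity → high-cost (pays 81).
High-cost: 81 − 0 = 81 ≥ 139 − 72 = 67. Holds regardless of c. ✓
Low-cost: 139 − c ≥ 81 − 0, so c ≤ 139 − 81 = 58.

58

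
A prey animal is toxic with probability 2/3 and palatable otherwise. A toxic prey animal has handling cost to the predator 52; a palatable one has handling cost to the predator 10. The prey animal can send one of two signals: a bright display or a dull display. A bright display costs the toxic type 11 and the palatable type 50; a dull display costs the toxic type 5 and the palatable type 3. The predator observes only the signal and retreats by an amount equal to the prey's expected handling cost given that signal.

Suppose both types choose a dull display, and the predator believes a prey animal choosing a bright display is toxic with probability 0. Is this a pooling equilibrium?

Yes

At the pooled signal (dull display) the predator holds the prior 2/3 and pays 2/3·52 + 1/3·10 = 38. Off-path (bright display) belief 0 gives 0·52 + 1·10 = 10.
Toxic: dull display gives 38 − 5 = 33; bright display gives 10 − 11 = -1. Stays. ✓
Palatable: dull display gives 38 − 3 = 35; bright display gives 10 − 50 = -40. Stays. ✓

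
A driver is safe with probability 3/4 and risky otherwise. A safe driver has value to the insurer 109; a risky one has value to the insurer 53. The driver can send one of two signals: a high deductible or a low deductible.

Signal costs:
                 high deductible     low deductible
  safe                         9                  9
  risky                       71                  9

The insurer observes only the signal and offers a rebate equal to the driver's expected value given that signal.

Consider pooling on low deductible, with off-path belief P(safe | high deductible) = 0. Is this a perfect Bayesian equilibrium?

At the pooled signal (low deductible) the insurer holds the prior 3/4 and pays 3/4·109 + 1/4·53 = 95. Off-path (high deductible) belief 0 gives 0·109 + 1·53 = 53.
Safe: low deductible gives 95 − 9 = 86; high deductible gives 53 − 9 = 44. Stays. ✓
Risky: low deductible gives 95 − 9 = 86; high deductible gives 53 − 71 = -18. Stays. ✓

Yes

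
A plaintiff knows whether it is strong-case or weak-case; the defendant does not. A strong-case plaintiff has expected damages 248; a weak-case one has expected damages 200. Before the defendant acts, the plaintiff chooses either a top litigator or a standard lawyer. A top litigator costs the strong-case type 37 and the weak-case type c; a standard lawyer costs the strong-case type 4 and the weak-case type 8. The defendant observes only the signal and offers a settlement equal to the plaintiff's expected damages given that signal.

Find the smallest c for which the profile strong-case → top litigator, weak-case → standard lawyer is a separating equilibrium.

56

Under separation: top litigator → strong-case (pays 248); standard lawyer → weak-case (pays 200).
Strong-case: 248 − 37 = 211 ≥ 200 − 4 = 196. Holds regardless of c. ✓
Weak-case: 200 − 8 ≥ 248 − c, so c ≥ 248 − 192 = 56.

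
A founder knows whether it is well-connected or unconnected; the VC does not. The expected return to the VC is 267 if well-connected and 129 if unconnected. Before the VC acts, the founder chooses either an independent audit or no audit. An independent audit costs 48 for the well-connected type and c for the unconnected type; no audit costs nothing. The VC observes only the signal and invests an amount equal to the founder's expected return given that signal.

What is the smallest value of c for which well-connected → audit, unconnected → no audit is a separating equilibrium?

138

Under separation: audit → well-connected (pays 267); no audit → unconnected (pays 129).
Well-connected: 267 − 48 = 219 ≥ 129 − 0 = 129. Holds regardless of c. ✓
Unconnected: 129 − 0 ≥ 267 − c, so c ≥ 267 − 129 = 138.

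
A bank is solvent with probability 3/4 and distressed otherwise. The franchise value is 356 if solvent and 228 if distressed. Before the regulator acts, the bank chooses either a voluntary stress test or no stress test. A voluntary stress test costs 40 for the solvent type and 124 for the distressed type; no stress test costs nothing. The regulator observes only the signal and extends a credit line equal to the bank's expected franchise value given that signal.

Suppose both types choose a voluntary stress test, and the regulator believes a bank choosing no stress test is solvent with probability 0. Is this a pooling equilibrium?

No

At the pooled signal (stress test) the regulator holds the prior 3/4 and pays 3/4·356 + 1/4·228 = 324. Off-path (no stress test) belief 0 gives 0·356 + 1·228 = 228.
Solvent: stress test gives 324 − 40 = 284; no stress test gives 228 − 0 = 228. Stays. ✓
Distressed: stress test gives 324 − 124 = 200; no stress test gives 228 − 0 = 228. Deviates. ✗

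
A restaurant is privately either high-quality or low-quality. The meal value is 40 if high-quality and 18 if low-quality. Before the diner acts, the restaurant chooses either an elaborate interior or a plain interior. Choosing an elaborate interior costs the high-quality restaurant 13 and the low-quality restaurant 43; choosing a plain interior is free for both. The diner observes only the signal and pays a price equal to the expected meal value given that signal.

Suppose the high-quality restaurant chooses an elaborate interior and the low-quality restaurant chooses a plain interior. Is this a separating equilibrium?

Under separation the diner infers type exactly: elaborate interior → high-quality (pays 40), plain interior → low-quality (pays 18).
High-quality: elaborate interior gives 40 − 13 = 27; plain interior gives 18 − 0 = 18. No deviation. ✓
Low-quality: plain interior gives 18 − 0 = 18; elaborate interior gives 40 − 43 = -3. No deviation. ✓
Neither type gains from mimicking the other.

Yes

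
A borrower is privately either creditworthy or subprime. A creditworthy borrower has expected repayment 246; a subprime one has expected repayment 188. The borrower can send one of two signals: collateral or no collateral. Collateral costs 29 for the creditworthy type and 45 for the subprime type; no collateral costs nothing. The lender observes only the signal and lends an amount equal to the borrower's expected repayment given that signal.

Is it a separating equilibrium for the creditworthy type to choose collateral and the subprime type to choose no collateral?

Under separation the lender infers type exactly: collateral → creditworthy (pays 246), no collateral → subprime (pays 188).
Creditworthy: collateral gives 246 − 29 = 217; no collateral gives 188 − 0 = 188. No deviation. ✓
Subprime: no collateral gives 188 − 0 = 188; collateral gives 246 − 45 = 201. Would deviate. ✗

No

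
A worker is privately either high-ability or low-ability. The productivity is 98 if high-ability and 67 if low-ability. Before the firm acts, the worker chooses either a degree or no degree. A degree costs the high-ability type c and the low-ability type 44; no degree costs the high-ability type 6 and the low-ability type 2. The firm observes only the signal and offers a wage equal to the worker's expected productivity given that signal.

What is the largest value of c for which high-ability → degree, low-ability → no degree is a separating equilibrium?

37

Under separation: degree → high-ability (pays 98); no degree → low-ability (pays 67).
Low-ability: 67 − 2 = 65 ≥ 98 − 44 = 54. Holds regardless of c. ✓
High-ability: 98 − c ≥ 67 − 6, so c ≤ 98 − 61 = 37.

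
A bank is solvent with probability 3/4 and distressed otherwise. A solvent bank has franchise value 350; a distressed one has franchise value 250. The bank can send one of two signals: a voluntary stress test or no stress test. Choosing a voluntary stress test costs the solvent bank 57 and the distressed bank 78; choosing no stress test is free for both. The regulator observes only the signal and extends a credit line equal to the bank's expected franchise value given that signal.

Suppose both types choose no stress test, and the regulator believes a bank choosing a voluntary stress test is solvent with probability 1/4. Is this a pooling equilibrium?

Yes

On the equilibrium path (no stress test) the regulator holds the prior 3/4 and pays 3/4·350 + 1/4·250 = 325. Off-path (stress test) belief 1/4 gives 1/4·350 + 3/4·250 = 275.
Solvent: no stress test gives 325 − 0 = 325; stress test gives 275 − 57 = 218. Stays. ✓
Distressed: no stress test gives 325 − 0 = 325; stress test gives 275 − 78 = 197. Stays. ✓
Beliefs are Bayes-consistent on-path and both types best-respond.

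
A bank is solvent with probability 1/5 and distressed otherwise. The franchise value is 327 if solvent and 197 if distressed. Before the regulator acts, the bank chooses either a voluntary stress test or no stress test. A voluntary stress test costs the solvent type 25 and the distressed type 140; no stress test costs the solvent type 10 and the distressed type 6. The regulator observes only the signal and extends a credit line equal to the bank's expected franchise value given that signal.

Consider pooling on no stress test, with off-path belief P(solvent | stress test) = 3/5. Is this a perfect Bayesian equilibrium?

No

At the pooled signal (no stress test) the regulator holds the prior 1/5 and pays 1/5·327 + 4/5·197 = 223. Off-path (stress test) belief 3/5 gives 3/5·327 + 2/5·197 = 275.
Solvent: no stress test gives 223 − 10 = 213; stress test gives 275 − 25 = 250. Deviates. ✗
Distressed: no stress test gives 223 − 6 = 217; stress test gives 275 − 140 = 135. Stays. ✓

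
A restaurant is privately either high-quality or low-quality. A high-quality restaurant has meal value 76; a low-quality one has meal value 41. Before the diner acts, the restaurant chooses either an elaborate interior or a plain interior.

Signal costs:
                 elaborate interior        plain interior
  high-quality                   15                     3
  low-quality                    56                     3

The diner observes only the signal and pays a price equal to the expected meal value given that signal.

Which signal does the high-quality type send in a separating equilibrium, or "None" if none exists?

elaborate interior

Try high-quality → elaborate interior, low-quality → plain interior:
  If types separate, elaborate interior earns payment 76 and plain interior earns 41.
  High-quality: elaborate interior gives 76 − 15 = 61; plain interior gives 41 − 3 = 38. No deviation. ✓
  Low-quality: plain interior gives 41 − 3 = 38; elaborate interior gives 76 − 56 = 20. No deviation. ✓
Both hold — the high-quality type sends elaborate interior.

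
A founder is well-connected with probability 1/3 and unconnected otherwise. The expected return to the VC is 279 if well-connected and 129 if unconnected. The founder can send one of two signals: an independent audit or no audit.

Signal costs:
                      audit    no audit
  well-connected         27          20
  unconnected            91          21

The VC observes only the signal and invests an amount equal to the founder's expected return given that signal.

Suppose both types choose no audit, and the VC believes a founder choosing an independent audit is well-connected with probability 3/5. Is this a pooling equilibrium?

At the pooled signal (no audit) the VC holds the prior 1/3 and pays 1/3·279 + 2/3·129 = 179. Off-path (audit) belief 3/5 gives 3/5·279 + 2/5·129 = 219.
Well-connected: no audit gives 179 − 20 = 159; audit gives 219 − 27 = 192. Deviates. ✗
Unconnected: no audit gives 179 − 21 = 158; audit gives 219 − 91 = 128. Stays. ✓

No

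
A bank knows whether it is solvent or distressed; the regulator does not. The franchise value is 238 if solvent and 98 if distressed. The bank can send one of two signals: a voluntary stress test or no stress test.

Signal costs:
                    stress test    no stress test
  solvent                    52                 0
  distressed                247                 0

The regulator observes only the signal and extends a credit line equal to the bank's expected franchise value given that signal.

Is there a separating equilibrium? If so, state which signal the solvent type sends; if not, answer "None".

stress test

Try solvent → stress test, distressed → no stress test:
  If types separate, stress test earns payment 238 and no stress test earns 98.
  Solvent: stress test gives 238 − 52 = 186; no stress test gives 98 − 0 = 98. No deviation. ✓
  Distressed: no stress test gives 98 − 0 = 98; stress test gives 238 − 247 = -9. No deviation. ✓
Both hold — the solvent type sends stress test.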